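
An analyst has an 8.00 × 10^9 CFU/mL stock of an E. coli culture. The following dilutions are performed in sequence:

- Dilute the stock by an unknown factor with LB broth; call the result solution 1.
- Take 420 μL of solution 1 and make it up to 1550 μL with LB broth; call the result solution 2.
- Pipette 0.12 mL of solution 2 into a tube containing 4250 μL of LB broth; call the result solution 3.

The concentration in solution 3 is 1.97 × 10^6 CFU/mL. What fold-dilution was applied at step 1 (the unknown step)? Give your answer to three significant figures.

30.2-fold

Step 1: unknown factor x
Step 2: 420 μL brought to 1550 μL → factor 1550/420 = 3.6905
Step 3: 0.12 mL + 4250 μL = 4.37 mL total → factor 4.37/0.12 = 36.417
Product of known-step factors = 134.39
Overall factor = 8.00 × 10^9 CFU/mL / (1.97 × 10^6 CFU/mL) = 4060.9
x = 4060.9 / 134.39 = 30.2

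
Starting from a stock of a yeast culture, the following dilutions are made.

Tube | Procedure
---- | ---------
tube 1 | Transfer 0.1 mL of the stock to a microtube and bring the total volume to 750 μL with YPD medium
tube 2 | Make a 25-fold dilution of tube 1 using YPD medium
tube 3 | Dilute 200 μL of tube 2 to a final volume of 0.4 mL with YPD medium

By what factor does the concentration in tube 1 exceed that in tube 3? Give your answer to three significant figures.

50.0

Step 1: 0.1 mL brought to 750 μL → factor 0.75/0.1 = 7.5
Step 2: 25-fold → factor 25
Step 3: 200 μL brought to 0.4 mL → factor 400/200 = 2
Dilution factor to tube 1 = 7.5; to tube 3 = 375
[tube 1]/[tube 3] = (factor to tube 3)/(factor to tube 1) = 375/7.5 = 50.0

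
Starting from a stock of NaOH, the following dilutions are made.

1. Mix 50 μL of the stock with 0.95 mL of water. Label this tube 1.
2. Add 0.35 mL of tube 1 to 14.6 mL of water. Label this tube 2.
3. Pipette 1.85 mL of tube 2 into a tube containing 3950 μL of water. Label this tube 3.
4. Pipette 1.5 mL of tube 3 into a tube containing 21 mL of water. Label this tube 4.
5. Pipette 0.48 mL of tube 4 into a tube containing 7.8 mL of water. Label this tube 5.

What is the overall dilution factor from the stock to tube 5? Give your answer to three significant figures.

6.93 × 10^5

Step 1: 50 μL + 0.95 mL = 1000 μL total → factor 1000/50 = 20
Step 2: 0.35 mL + 14.6 mL = 14.95 mL total → factor 14.95/0.35 = 42.714
Step 3: 1.85 mL + 3950 μL = 5.8 mL total → factor 5.8/1.85 = 3.1351
Step 4: 1.5 mL + 21 mL = 22.5 mL total → factor 22.5/1.5 = 15
Step 5: 0.48 mL + 7.8 mL = 8.28 mL total → factor 8.28/0.48 = 17.25
Overall dilution factor = 20 × 42.714 × 3.1351 × 15 × 17.25 = 6.9301 × 10^5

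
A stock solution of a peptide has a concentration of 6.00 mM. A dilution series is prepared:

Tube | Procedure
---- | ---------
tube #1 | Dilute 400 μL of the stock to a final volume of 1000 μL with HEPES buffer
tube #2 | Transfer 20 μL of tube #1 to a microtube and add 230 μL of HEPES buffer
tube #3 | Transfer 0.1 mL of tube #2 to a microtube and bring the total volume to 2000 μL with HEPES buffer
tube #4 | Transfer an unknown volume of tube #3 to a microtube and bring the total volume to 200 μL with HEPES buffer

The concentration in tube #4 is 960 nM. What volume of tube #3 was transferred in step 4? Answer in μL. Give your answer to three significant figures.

20.0 μL

Step 1: 400 μL brought to 1000 μL → factor 1000/400 = 2.5
Step 2: 20 μL + 230 μL = 250 μL total → factor 250/20 = 12.5
Step 3: 0.1 mL brought to 2000 μL → factor 2/0.1 = 20
Step 4: v brought to 200 μL → factor = 200 μL/v
Product of known-step factors = 625
Overall factor = 6.00 mM / (960 nM) = 6250
Step-4 factor = 6250 / 625 = 10
v = 200 μL / 10 = 20.0 μL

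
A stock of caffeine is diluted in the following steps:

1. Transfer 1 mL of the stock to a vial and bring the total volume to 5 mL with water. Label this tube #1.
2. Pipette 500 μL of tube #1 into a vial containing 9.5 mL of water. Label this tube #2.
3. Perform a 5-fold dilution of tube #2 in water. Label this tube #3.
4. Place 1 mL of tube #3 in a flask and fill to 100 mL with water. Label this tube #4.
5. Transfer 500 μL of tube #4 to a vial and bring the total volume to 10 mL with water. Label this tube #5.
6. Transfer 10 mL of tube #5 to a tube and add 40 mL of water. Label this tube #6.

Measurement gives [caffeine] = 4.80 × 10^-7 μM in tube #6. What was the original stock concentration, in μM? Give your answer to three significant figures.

Step 1: 1 mL brought to 5 mL → factor 5/1 = 5
Step 2: 500 μL + 9.5 mL = 10000 μL total → factor 10000/500 = 20
Step 3: 5-fold → factor 5
Step 4: 1 mL brought to 100 mL → factor 100/1 = 100
Step 5: 500 μL brought to 10 mL → factor 10000/500 = 20
Step 6: 10 mL + 40 mL = 50 mL total → factor 50/10 = 5
Overall dilution factor = 5 × 20 × 5 × 100 × 20 × 5 = 5 × 10^6
Stock = 4.80 × 10^-7 μM × 5 × 10^6 = 2.40 μM

2.40 μM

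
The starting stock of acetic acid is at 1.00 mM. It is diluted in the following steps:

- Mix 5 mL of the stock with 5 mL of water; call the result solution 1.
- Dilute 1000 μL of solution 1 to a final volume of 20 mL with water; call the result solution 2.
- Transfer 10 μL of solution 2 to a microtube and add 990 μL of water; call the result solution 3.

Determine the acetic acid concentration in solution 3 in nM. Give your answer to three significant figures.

250 nM

Step 1: 5 mL + 5 mL = 10 mL total → factor 10/5 = 2
Step 2: 1000 μL brought to 20 mL → factor 20000/1000 = 20
Step 3: 10 μL + 990 μL = 1000 μL total → factor 1000/10 = 100
Overall dilution factor = 2 × 20 × 100 = 4000
Final = 1.00 mM / 4000 = 0.0002500 mM = 250 nM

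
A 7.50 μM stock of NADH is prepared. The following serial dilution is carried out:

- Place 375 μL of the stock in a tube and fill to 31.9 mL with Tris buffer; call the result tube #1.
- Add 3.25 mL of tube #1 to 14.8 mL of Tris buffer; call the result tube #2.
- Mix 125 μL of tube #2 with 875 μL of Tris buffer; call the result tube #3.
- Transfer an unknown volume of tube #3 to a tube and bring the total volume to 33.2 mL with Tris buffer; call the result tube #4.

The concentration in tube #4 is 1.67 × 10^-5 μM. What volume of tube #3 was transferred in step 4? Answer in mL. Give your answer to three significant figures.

0.279 mL

Step 1: 375 μL brought to 31.9 mL → factor 31900/375 = 85.067
Step 2: 3.25 mL + 14.8 mL = 18.05 mL total → factor 18.05/3.25 = 5.5538
Step 3: 125 μL + 875 μL = 1000 μL total → factor 1000/125 = 8
Step 4: v brought to 33.2 mL → factor = 33.2 mL/v
Product of known-step factors = 3779.6
Overall factor = 7.50 μM / (1.67 × 10^-5 μM) = 4.491 × 10^5
Step-4 factor = 4.491 × 10^5 / 3779.6 = 118.82
v = 33.2 mL / 118.82 = 0.279 mL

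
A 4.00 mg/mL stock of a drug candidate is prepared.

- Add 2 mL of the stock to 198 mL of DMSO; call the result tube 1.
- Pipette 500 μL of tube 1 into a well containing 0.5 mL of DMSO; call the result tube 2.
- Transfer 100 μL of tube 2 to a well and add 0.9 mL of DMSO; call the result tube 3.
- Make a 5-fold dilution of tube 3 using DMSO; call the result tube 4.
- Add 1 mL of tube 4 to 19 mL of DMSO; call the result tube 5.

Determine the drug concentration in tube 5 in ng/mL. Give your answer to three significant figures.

Step 1: 2 mL + 198 mL = 200 mL total → factor 200/2 = 100
Step 2: 500 μL + 0.5 mL = 1000 μL total → factor 1000/500 = 2
Step 3: 100 μL + 0.9 mL = 1000 μL total → factor 1000/100 = 10
Step 4: 5-fold → factor 5
Step 5: 1 mL + 19 mL = 20 mL total → factor 20/1 = 20
Overall dilution factor = 100 × 2 × 10 × 5 × 20 = 2 × 10^5
Final = 4.00 mg/mL / 2 × 10^5 = 2.000 × 10^-5 mg/mL = 20.0 ng/mL

20.0 ng/mL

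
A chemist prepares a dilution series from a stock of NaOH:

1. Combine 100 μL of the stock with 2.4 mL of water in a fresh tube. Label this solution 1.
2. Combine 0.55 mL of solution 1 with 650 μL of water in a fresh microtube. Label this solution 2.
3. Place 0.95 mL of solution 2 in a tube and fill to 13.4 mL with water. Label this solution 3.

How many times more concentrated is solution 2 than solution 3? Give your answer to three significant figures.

Step 1: 100 μL + 2.4 mL = 2500 μL total → factor 2500/100 = 25
Step 2: 0.55 mL + 650 μL = 1.2 mL total → factor 1.2/0.55 = 2.1818
Step 3: 0.95 mL brought to 13.4 mL → factor 13.4/0.95 = 14.105
Dilution factor to solution 2 = 54.545; to solution 3 = 769.38
[solution 2]/[solution 3] = (factor to solution 3)/(factor to solution 2) = 769.38/54.545 = 14.1

14.1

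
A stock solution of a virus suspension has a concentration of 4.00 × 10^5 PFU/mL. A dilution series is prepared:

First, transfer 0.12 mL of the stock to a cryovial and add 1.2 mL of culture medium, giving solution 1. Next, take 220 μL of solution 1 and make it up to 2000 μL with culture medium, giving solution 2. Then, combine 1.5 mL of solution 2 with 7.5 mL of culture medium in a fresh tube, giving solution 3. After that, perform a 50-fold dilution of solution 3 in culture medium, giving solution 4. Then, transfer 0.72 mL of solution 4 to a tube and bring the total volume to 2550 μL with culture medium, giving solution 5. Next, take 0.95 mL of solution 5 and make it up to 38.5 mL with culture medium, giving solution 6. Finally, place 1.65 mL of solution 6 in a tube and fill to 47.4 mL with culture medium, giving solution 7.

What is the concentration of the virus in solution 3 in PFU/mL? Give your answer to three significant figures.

667 PFU/mL

Step 1: 0.12 mL + 1.2 mL = 1.32 mL total → factor 1.32/0.12 = 11
Step 2: 220 μL brought to 2000 μL → factor 2000/220 = 9.0909
Step 3: 1.5 mL + 7.5 mL = 9 mL total → factor 9/1.5 = 6
Dilution factor through solution 3 = 11 × 9.0909 × 6 = 600
[solution 3] = 4.00 × 10^5 PFU/mL / 600 = 667 PFU/mL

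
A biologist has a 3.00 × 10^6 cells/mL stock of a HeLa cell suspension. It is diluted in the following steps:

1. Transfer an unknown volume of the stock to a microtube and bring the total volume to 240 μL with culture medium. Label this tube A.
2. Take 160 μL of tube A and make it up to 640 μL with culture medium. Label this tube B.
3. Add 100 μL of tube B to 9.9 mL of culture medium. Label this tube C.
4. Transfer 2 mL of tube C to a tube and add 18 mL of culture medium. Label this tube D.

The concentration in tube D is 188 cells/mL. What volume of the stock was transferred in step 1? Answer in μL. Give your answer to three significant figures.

Step 1: v brought to 240 μL → factor = 240 μL/v
Step 2: 160 μL brought to 640 μL → factor 640/160 = 4
Step 3: 100 μL + 9.9 mL = 10000 μL total → factor 10000/100 = 100
Step 4: 2 mL + 18 mL = 20 mL total → factor 20/2 = 10
Product of known-step factors = 4000
Overall factor = 3.00 × 10^6 cells/mL / (188 cells/mL) = 15957
Step-1 factor = 15957 / 4000 = 3.9894
v = 240 μL / 3.9894 = 60.2 μL

60.2 μL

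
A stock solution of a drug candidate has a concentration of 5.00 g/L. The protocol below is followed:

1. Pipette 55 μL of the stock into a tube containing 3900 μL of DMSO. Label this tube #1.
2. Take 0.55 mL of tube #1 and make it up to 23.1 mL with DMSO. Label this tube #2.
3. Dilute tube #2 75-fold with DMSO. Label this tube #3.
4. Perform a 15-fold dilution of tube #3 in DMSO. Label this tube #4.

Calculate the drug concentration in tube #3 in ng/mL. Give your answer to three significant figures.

22.1 ng/mL

Step 1: 55 μL + 3900 μL = 3955 μL total → factor 3955/55 = 71.909
Step 2: 0.55 mL brought to 23.1 mL → factor 23.1/0.55 = 42
Step 3: 75-fold → factor 75
Dilution factor through tube #3 = 71.909 × 42 × 75 = 2.2651 × 10^5
[tube #3] = 5.00 g/L / 2.2651 × 10^5 = 2.207 × 10^-5 g/L = 22.1 ng/mL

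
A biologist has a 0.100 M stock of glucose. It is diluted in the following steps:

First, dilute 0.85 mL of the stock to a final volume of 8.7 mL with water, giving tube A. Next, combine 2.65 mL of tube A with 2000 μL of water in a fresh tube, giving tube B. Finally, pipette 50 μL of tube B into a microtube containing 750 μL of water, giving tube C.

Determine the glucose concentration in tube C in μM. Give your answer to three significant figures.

348 μM

Step 1: 0.85 mL brought to 8.7 mL → factor 8.7/0.85 = 10.235
Step 2: 2.65 mL + 2000 μL = 4.65 mL total → factor 4.65/2.65 = 1.7547
Step 3: 50 μL + 750 μL = 800 μL total → factor 800/50 = 16
Overall dilution factor = 10.235 × 1.7547 × 16 = 287.36
Final = 0.100 M / 287.36 = 0.0003480 M = 348 μM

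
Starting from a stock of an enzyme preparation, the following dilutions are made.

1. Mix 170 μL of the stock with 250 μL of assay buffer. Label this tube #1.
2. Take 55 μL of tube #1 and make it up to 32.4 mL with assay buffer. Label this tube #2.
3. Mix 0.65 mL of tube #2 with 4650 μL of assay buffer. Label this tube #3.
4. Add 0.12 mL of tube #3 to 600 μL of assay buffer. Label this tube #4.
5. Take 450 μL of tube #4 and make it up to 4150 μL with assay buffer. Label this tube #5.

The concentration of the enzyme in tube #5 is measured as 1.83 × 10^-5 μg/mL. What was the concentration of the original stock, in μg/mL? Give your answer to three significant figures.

Step 1: 170 μL + 250 μL = 420 μL total → factor 420/170 = 2.4706
Step 2: 55 μL brought to 32.4 mL → factor 32400/55 = 589.09
Step 3: 0.65 mL + 4650 μL = 5.3 mL total → factor 5.3/0.65 = 8.1538
Step 4: 0.12 mL + 600 μL = 0.72 mL total → factor 0.72/0.12 = 6
Step 5: 450 μL brought to 4150 μL → factor 4150/450 = 9.2222
Overall dilution factor = 2.4706 × 589.09 × 8.1538 × 6 × 9.2222 = 6.5665 × 10^5
Stock = 1.83 × 10^-5 μg/mL × 6.5665 × 10^5 = 12.0 μg/mL

12.0 μg/mL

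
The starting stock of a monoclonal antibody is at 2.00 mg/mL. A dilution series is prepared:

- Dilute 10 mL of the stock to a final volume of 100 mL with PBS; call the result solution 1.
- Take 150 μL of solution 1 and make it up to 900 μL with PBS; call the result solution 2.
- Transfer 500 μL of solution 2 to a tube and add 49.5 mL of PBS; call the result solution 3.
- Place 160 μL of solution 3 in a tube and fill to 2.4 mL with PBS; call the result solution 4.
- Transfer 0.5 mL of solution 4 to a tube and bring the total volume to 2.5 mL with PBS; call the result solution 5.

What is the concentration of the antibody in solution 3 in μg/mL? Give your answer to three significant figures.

0.333 μg/mL

Step 1: 10 mL brought to 100 mL → factor 100/10 = 10
Step 2: 150 μL brought to 900 μL → factor 900/150 = 6
Step 3: 500 μL + 49.5 mL = 50000 μL total → factor 50000/500 = 100
Dilution factor through solution 3 = 10 × 6 × 100 = 6000
[solution 3] = 2.00 mg/mL / 6000 = 0.0003333 mg/mL = 0.333 μg/mL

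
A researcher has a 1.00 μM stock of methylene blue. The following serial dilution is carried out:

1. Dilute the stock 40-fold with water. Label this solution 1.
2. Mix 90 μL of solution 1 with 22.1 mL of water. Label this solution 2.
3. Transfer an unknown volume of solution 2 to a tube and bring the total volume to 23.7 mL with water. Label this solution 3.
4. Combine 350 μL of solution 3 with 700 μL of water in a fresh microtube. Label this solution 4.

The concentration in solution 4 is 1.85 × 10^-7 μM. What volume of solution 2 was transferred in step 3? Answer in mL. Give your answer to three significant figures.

0.130 mL

Step 1: 40-fold → factor 40
Step 2: 90 μL + 22.1 mL = 22190 μL total → factor 22190/90 = 246.56
Step 3: v brought to 23.7 mL → factor = 23.7 mL/v
Step 4: 350 μL + 700 μL = 1050 μL total → factor 1050/350 = 3
Product of known-step factors = 29587
Overall factor = 1.00 μM / (1.85 × 10^-7 μM) = 5.4054 × 10^6
Step-3 factor = 5.4054 × 10^6 / 29587 = 182.7
v = 23.7 mL / 182.7 = 0.130 mL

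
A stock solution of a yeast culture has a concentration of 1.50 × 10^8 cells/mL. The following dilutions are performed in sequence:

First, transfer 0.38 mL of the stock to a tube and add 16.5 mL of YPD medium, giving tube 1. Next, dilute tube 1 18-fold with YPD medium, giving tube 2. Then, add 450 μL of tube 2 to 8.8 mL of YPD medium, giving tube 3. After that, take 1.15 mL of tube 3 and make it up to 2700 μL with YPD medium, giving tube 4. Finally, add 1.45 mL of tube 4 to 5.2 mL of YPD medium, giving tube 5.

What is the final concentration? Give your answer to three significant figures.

848 cells/mL

Step 1: 0.38 mL + 16.5 mL = 16.88 mL total → factor 16.88/0.38 = 44.421
Step 2: 18-fold → factor 18
Step 3: 450 μL + 8.8 mL = 9250 μL total → factor 9250/450 = 20.556
Step 4: 1.15 mL brought to 2700 μL → factor 2.7/1.15 = 2.3478
Step 5: 1.45 mL + 5.2 mL = 6.65 mL total → factor 6.65/1.45 = 4.5862
Overall dilution factor = 44.421 × 18 × 20.556 × 2.3478 × 4.5862 = 1.7697 × 10^5
Final = 1.50 × 10^8 cells/mL / 1.7697 × 10^5 = 848 cells/mL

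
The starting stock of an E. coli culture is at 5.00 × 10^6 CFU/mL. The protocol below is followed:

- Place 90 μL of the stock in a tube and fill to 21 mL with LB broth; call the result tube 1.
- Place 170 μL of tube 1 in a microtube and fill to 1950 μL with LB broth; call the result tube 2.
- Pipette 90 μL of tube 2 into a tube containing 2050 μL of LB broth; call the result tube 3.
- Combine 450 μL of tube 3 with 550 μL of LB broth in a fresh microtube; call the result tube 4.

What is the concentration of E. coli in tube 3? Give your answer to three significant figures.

78.6 CFU/mL

Step 1: 90 μL brought to 21 mL → factor 21000/90 = 233.33
Step 2: 170 μL brought to 1950 μL → factor 1950/170 = 11.471
Step 3: 90 μL + 2050 μL = 2140 μL total → factor 2140/90 = 23.778
Dilution factor through tube 3 = 233.33 × 11.471 × 23.778 = 63641
[tube 3] = 5.00 × 10^6 CFU/mL / 63641 = 78.6 CFU/mL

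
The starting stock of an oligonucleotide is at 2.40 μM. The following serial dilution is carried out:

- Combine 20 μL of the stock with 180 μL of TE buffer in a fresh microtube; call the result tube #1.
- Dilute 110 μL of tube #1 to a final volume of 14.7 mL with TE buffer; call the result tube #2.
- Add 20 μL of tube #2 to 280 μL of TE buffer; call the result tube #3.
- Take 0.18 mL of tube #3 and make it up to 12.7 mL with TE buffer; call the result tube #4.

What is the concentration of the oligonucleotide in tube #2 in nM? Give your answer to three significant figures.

Step 1: 20 μL + 180 μL = 200 μL total → factor 200/20 = 10
Step 2: 110 μL brought to 14.7 mL → factor 14700/110 = 133.64
Dilution factor through tube #2 = 10 × 133.64 = 1336.4
[tube #2] = 2.40 μM / 1336.4 = 0.001796 μM = 1.80 nM

1.80 nM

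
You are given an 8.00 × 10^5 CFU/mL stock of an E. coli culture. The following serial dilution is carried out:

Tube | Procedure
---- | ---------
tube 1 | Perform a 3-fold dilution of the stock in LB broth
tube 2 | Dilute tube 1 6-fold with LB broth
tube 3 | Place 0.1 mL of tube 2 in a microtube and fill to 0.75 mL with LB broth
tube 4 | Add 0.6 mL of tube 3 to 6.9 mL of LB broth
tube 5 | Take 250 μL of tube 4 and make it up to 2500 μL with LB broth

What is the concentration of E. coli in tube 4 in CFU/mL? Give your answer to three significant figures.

474 CFU/mL

Step 1: 3-fold → factor 3
Step 2: 6-fold → factor 6
Step 3: 0.1 mL brought to 0.75 mL → factor 0.75/0.1 = 7.5
Step 4: 0.6 mL + 6.9 mL = 7.5 mL total → factor 7.5/0.6 = 12.5
Dilution factor through tube 4 = 3 × 6 × 7.5 × 12.5 = 1687.5
[tube 4] = 8.00 × 10^5 CFU/mL / 1687.5 = 474 CFU/mL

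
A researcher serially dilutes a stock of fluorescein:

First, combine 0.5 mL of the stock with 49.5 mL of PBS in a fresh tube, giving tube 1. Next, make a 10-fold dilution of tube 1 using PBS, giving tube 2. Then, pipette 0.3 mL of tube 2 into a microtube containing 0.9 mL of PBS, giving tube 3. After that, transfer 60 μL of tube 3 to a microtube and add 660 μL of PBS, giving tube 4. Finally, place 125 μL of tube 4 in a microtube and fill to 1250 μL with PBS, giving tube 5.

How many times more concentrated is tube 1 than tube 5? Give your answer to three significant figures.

4.80 × 10^3

Step 1: 0.5 mL + 49.5 mL = 50 mL total → factor 50/0.5 = 100
Step 2: 10-fold → factor 10
Step 3: 0.3 mL + 0.9 mL = 1.2 mL total → factor 1.2/0.3 = 4
Step 4: 60 μL + 660 μL = 720 μL total → factor 720/60 = 12
Step 5: 125 μL brought to 1250 μL → factor 1250/125 = 10
Dilution factor to tube 1 = 100; to tube 5 = 4.8 × 10^5
[tube 1]/[tube 5] = (factor to tube 5)/(factor to tube 1) = 4.8 × 10^5/100 = 4.80 × 10^3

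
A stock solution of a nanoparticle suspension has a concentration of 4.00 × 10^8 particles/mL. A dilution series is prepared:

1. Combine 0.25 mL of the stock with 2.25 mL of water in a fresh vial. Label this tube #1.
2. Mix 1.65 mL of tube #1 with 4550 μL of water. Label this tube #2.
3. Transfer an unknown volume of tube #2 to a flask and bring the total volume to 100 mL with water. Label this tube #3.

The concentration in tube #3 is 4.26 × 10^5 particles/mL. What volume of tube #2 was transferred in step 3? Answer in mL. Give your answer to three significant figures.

4.00 mL

Step 1: 0.25 mL + 2.25 mL = 2.5 mL total → factor 2.5/0.25 = 10
Step 2: 1.65 mL + 4550 μL = 6.2 mL total → factor 6.2/1.65 = 3.7576
Step 3: v brought to 100 mL → factor = 100 mL/v
Product of known-step factors = 37.576
Overall factor = 4.00 × 10^8 particles/mL / (4.26 × 10^5 particles/mL) = 938.97
Step-3 factor = 938.97 / 37.576 = 24.989
v = 100 mL / 24.989 = 4.00 mL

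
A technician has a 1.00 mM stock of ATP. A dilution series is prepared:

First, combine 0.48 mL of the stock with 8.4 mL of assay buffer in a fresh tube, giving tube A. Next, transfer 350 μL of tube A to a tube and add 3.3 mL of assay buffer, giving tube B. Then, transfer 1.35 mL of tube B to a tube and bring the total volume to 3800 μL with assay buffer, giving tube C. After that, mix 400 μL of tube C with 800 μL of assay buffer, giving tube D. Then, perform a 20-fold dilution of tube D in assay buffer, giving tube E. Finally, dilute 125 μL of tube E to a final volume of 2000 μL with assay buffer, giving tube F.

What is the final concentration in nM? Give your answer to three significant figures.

1.92 nM

Step 1: 0.48 mL + 8.4 mL = 8.88 mL total → factor 8.88/0.48 = 18.5
Step 2: 350 μL + 3.3 mL = 3650 μL total → factor 3650/350 = 10.429
Step 3: 1.35 mL brought to 3800 μL → factor 3.8/1.35 = 2.8148
Step 4: 400 μL + 800 μL = 1200 μL total → factor 1200/400 = 3
Step 5: 20-fold → factor 20
Step 6: 125 μL brought to 2000 μL → factor 2000/125 = 16
Overall dilution factor = 18.5 × 10.429 × 2.8148 × 3 × 20 × 16 = 5.2134 × 10^5
Final = 1.00 mM / 5.2134 × 10^5 = 1.918 × 10^-6 mM = 1.92 nM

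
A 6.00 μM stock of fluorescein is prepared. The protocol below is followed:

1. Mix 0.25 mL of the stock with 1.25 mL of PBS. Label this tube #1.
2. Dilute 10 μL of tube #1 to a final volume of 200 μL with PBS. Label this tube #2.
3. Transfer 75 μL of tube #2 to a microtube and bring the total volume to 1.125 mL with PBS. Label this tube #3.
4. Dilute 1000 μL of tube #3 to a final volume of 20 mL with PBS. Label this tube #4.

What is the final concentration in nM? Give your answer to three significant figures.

Step 1: 0.25 mL + 1.25 mL = 1.5 mL total → factor 1.5/0.25 = 6
Step 2: 10 μL brought to 200 μL → factor 200/10 = 20
Step 3: 75 μL brought to 1.125 mL → factor 1125/75 = 15
Step 4: 1000 μL brought to 20 mL → factor 20000/1000 = 20
Overall dilution factor = 6 × 20 × 15 × 20 = 36000
Final = 6.00 μM / 36000 = 0.0001667 μM = 0.167 nM

0.167 nM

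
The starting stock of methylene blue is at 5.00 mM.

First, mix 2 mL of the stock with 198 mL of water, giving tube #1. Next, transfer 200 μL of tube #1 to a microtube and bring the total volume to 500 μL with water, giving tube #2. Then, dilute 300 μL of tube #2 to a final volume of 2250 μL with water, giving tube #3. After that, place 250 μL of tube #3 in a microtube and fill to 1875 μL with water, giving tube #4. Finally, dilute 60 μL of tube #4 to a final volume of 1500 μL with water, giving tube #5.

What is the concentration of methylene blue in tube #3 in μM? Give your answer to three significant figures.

2.67 μM

Step 1: 2 mL + 198 mL = 200 mL total → factor 200/2 = 100
Step 2: 200 μL brought to 500 μL → factor 500/200 = 2.5
Step 3: 300 μL brought to 2250 μL → factor 2250/300 = 7.5
Dilution factor through tube #3 = 100 × 2.5 × 7.5 = 1875
[tube #3] = 5.00 mM / 1875 = 0.002667 mM = 2.67 μM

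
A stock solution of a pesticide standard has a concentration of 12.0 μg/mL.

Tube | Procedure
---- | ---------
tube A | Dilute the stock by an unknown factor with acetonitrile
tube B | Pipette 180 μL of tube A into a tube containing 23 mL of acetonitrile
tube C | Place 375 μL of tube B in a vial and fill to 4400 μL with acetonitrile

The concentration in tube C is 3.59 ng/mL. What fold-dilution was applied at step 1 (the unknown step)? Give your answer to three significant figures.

Step 1: unknown factor x
Step 2: 180 μL + 23 mL = 23180 μL total → factor 23180/180 = 128.78
Step 3: 375 μL brought to 4400 μL → factor 4400/375 = 11.733
Product of known-step factors = 1511
Overall factor = 12.0 μg/mL / (3.59 ng/mL) = 3342.6
x = 3342.6 / 1511 = 2.21

2.21-fold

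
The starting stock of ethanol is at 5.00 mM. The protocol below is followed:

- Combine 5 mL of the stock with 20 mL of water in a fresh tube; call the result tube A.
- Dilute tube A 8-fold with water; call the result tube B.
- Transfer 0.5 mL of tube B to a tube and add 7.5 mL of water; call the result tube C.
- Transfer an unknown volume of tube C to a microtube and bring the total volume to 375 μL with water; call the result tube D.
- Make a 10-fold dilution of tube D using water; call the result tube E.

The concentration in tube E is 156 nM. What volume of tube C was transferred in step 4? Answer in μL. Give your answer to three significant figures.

74.9 μL

Step 1: 5 mL + 20 mL = 25 mL total → factor 25/5 = 5
Step 2: 8-fold → factor 8
Step 3: 0.5 mL + 7.5 mL = 8 mL total → factor 8/0.5 = 16
Step 4: v brought to 375 μL → factor = 375 μL/v
Step 5: 10-fold → factor 10
Product of known-step factors = 6400
Overall factor = 5.00 mM / (156 nM) = 32051
Step-4 factor = 32051 / 6400 = 5.008
v = 375 μL / 5.008 = 74.9 μL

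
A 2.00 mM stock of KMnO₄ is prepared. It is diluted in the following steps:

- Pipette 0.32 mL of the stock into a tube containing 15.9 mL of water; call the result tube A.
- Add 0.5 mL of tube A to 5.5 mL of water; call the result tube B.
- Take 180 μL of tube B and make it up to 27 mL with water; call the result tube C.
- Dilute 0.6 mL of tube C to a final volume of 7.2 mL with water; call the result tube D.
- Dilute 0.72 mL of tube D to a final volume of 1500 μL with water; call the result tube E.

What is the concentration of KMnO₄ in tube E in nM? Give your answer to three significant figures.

0.877 nM

Step 1: 0.32 mL + 15.9 mL = 16.22 mL total → factor 16.22/0.32 = 50.688
Step 2: 0.5 mL + 5.5 mL = 6 mL total → factor 6/0.5 = 12
Step 3: 180 μL brought to 27 mL → factor 27000/180 = 150
Step 4: 0.6 mL brought to 7.2 mL → factor 7.2/0.6 = 12
Step 5: 0.72 mL brought to 1500 μL → factor 1.5/0.72 = 2.0833
Overall dilution factor = 50.688 × 12 × 150 × 12 × 2.0833 = 2.2809 × 10^6
Final = 2.00 mM / 2.2809 × 10^6 = 8.768 × 10^-7 mM = 0.877 nM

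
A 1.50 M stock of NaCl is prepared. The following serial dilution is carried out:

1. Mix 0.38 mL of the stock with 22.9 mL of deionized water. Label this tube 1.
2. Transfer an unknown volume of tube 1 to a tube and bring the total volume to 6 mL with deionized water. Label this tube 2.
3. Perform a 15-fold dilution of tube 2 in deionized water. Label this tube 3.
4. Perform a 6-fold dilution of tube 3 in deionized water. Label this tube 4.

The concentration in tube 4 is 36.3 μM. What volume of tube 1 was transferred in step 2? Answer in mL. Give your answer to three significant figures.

0.801 mL

Step 1: 0.38 mL + 22.9 mL = 23.28 mL total → factor 23.28/0.38 = 61.263
Step 2: v brought to 6 mL → factor = 6 mL/v
Step 3: 15-fold → factor 15
Step 4: 6-fold → factor 6
Product of known-step factors = 5513.7
Overall factor = 1.50 M / (36.3 μM) = 41322
Step-2 factor = 41322 / 5513.7 = 7.4945
v = 6 mL / 7.4945 = 0.801 mL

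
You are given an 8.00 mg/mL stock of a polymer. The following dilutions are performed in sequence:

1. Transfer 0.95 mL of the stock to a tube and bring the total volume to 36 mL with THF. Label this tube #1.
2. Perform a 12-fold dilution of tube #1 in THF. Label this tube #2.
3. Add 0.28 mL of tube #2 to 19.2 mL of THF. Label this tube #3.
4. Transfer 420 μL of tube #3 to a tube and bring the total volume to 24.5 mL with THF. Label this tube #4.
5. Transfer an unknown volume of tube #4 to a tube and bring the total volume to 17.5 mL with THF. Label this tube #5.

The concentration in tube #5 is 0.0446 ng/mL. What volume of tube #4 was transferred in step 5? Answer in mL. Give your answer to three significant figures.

Step 1: 0.95 mL brought to 36 mL → factor 36/0.95 = 37.895
Step 2: 12-fold → factor 12
Step 3: 0.28 mL + 19.2 mL = 19.48 mL total → factor 19.48/0.28 = 69.571
Step 4: 420 μL brought to 24.5 mL → factor 24500/420 = 58.333
Step 5: v brought to 17.5 mL → factor = 17.5 mL/v
Product of known-step factors = 1.8455 × 10^6
Overall factor = 8.00 mg/mL / (0.0446 ng/mL) = 1.7937 × 10^8
Step-5 factor = 1.7937 × 10^8 / 1.8455 × 10^6 = 97.196
v = 17.5 mL / 97.196 = 0.180 mL

0.180 mL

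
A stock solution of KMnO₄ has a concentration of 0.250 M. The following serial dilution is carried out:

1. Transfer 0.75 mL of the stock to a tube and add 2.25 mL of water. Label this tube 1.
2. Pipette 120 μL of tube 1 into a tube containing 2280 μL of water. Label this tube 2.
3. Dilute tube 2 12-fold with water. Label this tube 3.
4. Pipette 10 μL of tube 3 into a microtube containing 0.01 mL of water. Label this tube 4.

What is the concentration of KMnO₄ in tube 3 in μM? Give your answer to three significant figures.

Step 1: 0.75 mL + 2.25 mL = 3 mL total → factor 3/0.75 = 4
Step 2: 120 μL + 2280 μL = 2400 μL total → factor 2400/120 = 20
Step 3: 12-fold → factor 12
Dilution factor through tube 3 = 4 × 20 × 12 = 960
[tube 3] = 0.250 M / 960 = 0.0002604 M = 260 μM

260 μM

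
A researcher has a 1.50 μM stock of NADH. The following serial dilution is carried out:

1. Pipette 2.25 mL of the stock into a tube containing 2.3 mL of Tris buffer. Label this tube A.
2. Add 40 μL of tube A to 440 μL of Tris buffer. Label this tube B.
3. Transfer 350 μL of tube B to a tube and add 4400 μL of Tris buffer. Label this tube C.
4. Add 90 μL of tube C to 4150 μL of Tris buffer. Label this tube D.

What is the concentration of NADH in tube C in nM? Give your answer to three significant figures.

Step 1: 2.25 mL + 2.3 mL = 4.55 mL total → factor 4.55/2.25 = 2.0222
Step 2: 40 μL + 440 μL = 480 μL total → factor 480/40 = 12
Step 3: 350 μL + 4400 μL = 4750 μL total → factor 4750/350 = 13.571
Dilution factor through tube C = 2.0222 × 12 × 13.571 = 329.33
[tube C] = 1.50 μM / 329.33 = 0.004555 μM = 4.55 nM

4.55 nM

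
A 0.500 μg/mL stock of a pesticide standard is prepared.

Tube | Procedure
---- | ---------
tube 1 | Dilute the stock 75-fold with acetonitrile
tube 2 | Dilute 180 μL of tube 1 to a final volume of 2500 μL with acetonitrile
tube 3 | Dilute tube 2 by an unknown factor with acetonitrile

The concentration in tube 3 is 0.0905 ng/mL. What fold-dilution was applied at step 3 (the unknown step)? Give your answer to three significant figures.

5.30-fold

Step 1: 75-fold → factor 75
Step 2: 180 μL brought to 2500 μL → factor 2500/180 = 13.889
Step 3: unknown factor x
Product of known-step factors = 1041.7
Overall factor = 0.500 μg/mL / (0.0905 ng/mL) = 5524.9
x = 5524.9 / 1041.7 = 5.30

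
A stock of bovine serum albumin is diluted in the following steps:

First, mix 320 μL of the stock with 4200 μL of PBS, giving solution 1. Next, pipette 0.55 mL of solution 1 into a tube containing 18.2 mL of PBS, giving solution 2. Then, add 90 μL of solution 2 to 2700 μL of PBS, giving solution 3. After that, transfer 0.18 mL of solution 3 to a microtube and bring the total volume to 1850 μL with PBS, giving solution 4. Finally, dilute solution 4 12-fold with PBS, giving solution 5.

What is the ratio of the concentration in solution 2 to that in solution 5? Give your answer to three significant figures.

Step 1: 320 μL + 4200 μL = 4520 μL total → factor 4520/320 = 14.125
Step 2: 0.55 mL + 18.2 mL = 18.75 mL total → factor 18.75/0.55 = 34.091
Step 3: 90 μL + 2700 μL = 2790 μL total → factor 2790/90 = 31
Step 4: 0.18 mL brought to 1850 μL → factor 1.85/0.18 = 10.278
Step 5: 12-fold → factor 12
Dilution factor to solution 2 = 481.53; to solution 5 = 1.8411 × 10^6
[solution 2]/[solution 5] = (factor to solution 5)/(factor to solution 2) = 1.8411 × 10^6/481.53 = 3.82 × 10^3

3.82 × 10^3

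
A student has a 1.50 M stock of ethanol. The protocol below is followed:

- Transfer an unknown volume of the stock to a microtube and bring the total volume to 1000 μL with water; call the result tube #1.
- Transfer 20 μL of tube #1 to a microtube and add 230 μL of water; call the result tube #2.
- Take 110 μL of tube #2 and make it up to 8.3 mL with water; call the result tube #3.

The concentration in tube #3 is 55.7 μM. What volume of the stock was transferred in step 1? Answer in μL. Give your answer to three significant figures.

35.0 μL

Step 1: v brought to 1000 μL → factor = 1000 μL/v
Step 2: 20 μL + 230 μL = 250 μL total → factor 250/20 = 12.5
Step 3: 110 μL brought to 8.3 mL → factor 8300/110 = 75.455
Product of known-step factors = 943.18
Overall factor = 1.50 M / (55.7 μM) = 26930
Step-1 factor = 26930 / 943.18 = 28.552
v = 1000 μL / 28.552 = 35.0 μL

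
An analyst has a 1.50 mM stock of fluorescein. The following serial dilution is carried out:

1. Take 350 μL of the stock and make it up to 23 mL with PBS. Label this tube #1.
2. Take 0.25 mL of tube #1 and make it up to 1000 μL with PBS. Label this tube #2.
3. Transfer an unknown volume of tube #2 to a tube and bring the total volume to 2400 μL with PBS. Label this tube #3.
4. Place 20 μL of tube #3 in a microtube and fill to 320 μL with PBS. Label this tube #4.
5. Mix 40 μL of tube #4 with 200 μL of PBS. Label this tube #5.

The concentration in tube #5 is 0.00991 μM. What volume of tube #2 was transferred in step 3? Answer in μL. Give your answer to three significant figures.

400 μL

Step 1: 350 μL brought to 23 mL → factor 23000/350 = 65.714
Step 2: 0.25 mL brought to 1000 μL → factor 1/0.25 = 4
Step 3: v brought to 2400 μL → factor = 2400 μL/v
Step 4: 20 μL brought to 320 μL → factor 320/20 = 16
Step 5: 40 μL + 200 μL = 240 μL total → factor 240/40 = 6
Product of known-step factors = 25234
Overall factor = 1.50 mM / (0.00991 μM) = 1.5136 × 10^5
Step-3 factor = 1.5136 × 10^5 / 25234 = 5.9983
v = 2400 μL / 5.9983 = 400 μL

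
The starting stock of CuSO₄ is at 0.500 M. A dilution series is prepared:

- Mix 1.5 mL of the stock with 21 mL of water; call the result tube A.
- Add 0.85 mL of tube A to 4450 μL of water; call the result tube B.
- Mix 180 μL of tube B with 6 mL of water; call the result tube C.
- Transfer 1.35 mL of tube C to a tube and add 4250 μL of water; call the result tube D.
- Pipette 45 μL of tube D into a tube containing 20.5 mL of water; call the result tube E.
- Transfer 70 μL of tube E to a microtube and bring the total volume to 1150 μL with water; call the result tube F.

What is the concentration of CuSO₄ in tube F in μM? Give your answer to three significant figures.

0.00500 μM

Step 1: 1.5 mL + 21 mL = 22.5 mL total → factor 22.5/1.5 = 15
Step 2: 0.85 mL + 4450 μL = 5.3 mL total → factor 5.3/0.85 = 6.2353
Step 3: 180 μL + 6 mL = 6180 μL total → factor 6180/180 = 34.333
Step 4: 1.35 mL + 4250 μL = 5.6 mL total → factor 5.6/1.35 = 4.1481
Step 5: 45 μL + 20.5 mL = 20545 μL total → factor 20545/45 = 456.56
Step 6: 70 μL brought to 1150 μL → factor 1150/70 = 16.429
Overall dilution factor = 15 × 6.2353 × 34.333 × 4.1481 × 456.56 × 16.429 = 9.9911 × 10^7
Final = 0.500 M / 9.9911 × 10^7 = 5.004 × 10^-9 M = 0.00500 μM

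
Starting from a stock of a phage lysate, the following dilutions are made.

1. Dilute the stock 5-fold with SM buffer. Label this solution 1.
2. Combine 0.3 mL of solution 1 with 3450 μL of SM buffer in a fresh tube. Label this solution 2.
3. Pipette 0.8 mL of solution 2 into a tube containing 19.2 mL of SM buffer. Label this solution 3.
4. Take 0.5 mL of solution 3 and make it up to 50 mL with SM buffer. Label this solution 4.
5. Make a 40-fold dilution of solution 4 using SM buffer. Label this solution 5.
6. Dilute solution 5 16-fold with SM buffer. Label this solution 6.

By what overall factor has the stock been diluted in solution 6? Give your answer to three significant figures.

1.00 × 10^8

Step 1: 5-fold → factor 5
Step 2: 0.3 mL + 3450 μL = 3.75 mL total → factor 3.75/0.3 = 12.5
Step 3: 0.8 mL + 19.2 mL = 20 mL total → factor 20/0.8 = 25
Step 4: 0.5 mL brought to 50 mL → factor 50/0.5 = 100
Step 5: 40-fold → factor 40
Step 6: 16-fold → factor 16
Overall dilution factor = 5 × 12.5 × 25 × 100 × 40 × 16 = 1 × 10^8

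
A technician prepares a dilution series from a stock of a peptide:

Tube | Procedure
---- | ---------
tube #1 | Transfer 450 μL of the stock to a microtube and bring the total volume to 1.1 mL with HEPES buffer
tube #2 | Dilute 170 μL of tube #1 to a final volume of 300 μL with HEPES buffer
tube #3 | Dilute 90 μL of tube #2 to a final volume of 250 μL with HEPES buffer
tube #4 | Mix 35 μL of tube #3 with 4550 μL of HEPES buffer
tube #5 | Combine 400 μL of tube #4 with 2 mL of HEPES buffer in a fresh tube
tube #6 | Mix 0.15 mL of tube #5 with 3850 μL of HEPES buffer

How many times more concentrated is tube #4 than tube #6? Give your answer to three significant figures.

160

Step 1: 450 μL brought to 1.1 mL → factor 1100/450 = 2.4444
Step 2: 170 μL brought to 300 μL → factor 300/170 = 1.7647
Step 3: 90 μL brought to 250 μL → factor 250/90 = 2.7778
Step 4: 35 μL + 4550 μL = 4585 μL total → factor 4585/35 = 131
Step 5: 400 μL + 2 mL = 2400 μL total → factor 2400/400 = 6
Step 6: 0.15 mL + 3850 μL = 4 mL total → factor 4/0.15 = 26.667
Dilution factor to tube #4 = 1569.7; to tube #6 = 2.5115 × 10^5
[tube #4]/[tube #6] = (factor to tube #6)/(factor to tube #4) = 2.5115 × 10^5/1569.7 = 160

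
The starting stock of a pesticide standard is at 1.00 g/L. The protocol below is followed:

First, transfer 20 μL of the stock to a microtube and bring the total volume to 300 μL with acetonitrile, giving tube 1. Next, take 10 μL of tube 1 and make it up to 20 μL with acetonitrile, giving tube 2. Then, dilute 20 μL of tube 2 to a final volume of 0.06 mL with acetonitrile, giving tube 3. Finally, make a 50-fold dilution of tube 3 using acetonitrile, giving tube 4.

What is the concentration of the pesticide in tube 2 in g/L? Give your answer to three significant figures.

Step 1: 20 μL brought to 300 μL → factor 300/20 = 15
Step 2: 10 μL brought to 20 μL → factor 20/10 = 2
Dilution factor through tube 2 = 15 × 2 = 30
[tube 2] = 1.00 g/L / 30 = 0.0333 g/L

0.0333 g/L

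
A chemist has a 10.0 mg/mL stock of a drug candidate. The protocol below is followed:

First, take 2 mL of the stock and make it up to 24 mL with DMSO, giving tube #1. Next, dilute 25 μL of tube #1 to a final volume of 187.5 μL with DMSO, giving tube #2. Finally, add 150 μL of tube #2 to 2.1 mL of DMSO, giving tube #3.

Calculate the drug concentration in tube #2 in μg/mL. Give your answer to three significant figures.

Step 1: 2 mL brought to 24 mL → factor 24/2 = 12
Step 2: 25 μL brought to 187.5 μL → factor 187.5/25 = 7.5
Dilution factor through tube #2 = 12 × 7.5 = 90
[tube #2] = 10.0 mg/mL / 90 = 0.1111 mg/mL = 111 μg/mL

111 μg/mL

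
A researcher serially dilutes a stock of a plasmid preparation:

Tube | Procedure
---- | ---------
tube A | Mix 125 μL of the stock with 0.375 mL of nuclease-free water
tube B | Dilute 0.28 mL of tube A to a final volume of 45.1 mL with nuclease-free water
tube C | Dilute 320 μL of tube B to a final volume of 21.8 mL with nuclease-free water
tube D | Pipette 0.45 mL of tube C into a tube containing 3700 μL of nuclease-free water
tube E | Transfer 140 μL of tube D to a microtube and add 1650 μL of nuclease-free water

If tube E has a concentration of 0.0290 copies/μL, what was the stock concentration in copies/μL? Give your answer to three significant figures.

Step 1: 125 μL + 0.375 mL = 500 μL total → factor 500/125 = 4
Step 2: 0.28 mL brought to 45.1 mL → factor 45.1/0.28 = 161.07
Step 3: 320 μL brought to 21.8 mL → factor 21800/320 = 68.125
Step 4: 0.45 mL + 3700 μL = 4.15 mL total → factor 4.15/0.45 = 9.2222
Step 5: 140 μL + 1650 μL = 1790 μL total → factor 1790/140 = 12.786
Overall dilution factor = 4 × 161.07 × 68.125 × 9.2222 × 12.786 = 5.1754 × 10^6
Stock = 0.0290 copies/μL × 5.1754 × 10^6 = 1.50 × 10^5 copies/μL

1.50 × 10^5 copies/μL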